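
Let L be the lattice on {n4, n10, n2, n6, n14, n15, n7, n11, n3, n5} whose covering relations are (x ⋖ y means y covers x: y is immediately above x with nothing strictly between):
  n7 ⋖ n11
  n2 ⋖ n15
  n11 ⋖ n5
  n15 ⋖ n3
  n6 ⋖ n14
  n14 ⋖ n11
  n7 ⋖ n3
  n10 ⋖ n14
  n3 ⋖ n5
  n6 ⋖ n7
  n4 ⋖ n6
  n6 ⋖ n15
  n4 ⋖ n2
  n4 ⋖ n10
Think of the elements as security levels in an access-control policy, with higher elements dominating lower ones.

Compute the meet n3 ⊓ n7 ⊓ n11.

n7

Common lower bounds of {n3, n7, n11}: n4, n6, n7.
The greatest among these is n7.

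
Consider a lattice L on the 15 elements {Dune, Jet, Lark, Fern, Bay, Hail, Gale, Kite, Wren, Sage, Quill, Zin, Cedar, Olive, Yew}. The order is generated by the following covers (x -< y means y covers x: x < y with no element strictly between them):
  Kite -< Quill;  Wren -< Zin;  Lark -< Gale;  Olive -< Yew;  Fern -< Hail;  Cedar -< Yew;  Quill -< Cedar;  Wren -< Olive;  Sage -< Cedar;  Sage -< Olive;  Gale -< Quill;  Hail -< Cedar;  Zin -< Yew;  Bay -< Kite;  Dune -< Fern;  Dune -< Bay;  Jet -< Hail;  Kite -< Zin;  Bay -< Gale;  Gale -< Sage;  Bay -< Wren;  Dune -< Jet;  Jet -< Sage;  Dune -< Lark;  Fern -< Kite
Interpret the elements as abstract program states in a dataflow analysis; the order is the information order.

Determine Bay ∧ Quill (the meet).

Common lower bounds of {Bay, Quill}: Bay, Dune.
The greatest among these is Bay.

Bay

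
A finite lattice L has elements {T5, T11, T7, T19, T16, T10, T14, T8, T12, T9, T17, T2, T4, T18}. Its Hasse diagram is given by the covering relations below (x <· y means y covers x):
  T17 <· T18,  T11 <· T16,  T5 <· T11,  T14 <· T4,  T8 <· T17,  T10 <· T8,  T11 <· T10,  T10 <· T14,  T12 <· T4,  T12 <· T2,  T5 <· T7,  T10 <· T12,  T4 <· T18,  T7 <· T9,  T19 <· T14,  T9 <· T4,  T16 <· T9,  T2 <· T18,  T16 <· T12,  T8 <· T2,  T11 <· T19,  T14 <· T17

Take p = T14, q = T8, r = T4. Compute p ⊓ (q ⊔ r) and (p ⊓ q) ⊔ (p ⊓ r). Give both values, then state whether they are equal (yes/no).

T14; T14; yes

q ⊔ r = T18, so p ⊓ (q ⊔ r) = T14 ⊓ T18 = T14.
p ⊓ q = T10 and p ⊓ r = T14, so (p ⊓ q) ⊔ (p ⊓ r) = T10 ⊔ T14 = T14.
Equal: yes.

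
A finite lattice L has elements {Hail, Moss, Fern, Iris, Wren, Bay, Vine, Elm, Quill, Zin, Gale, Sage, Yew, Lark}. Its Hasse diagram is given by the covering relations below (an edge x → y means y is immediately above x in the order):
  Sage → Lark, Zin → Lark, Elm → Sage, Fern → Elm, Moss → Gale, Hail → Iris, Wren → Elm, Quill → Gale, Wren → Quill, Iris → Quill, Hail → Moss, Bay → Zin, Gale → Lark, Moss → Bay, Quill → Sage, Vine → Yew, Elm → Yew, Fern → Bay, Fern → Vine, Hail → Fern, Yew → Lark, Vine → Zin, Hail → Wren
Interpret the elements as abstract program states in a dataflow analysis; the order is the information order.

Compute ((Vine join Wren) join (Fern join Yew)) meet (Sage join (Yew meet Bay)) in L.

Elm

Vine ∨ Wren = Yew
Fern ∨ Yew = Yew
Yew ∨ Yew = Yew
Yew ∧ Bay = Fern
Sage ∨ Fern = Sage
Yew ∧ Sage = Elm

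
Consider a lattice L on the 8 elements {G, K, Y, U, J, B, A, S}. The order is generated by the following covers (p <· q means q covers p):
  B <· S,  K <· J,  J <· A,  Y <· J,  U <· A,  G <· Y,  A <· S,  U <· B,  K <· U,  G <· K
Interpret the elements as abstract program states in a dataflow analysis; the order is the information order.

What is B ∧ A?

U

Common lower bounds of {B, A}: G, K, U.
The greatest among these is U.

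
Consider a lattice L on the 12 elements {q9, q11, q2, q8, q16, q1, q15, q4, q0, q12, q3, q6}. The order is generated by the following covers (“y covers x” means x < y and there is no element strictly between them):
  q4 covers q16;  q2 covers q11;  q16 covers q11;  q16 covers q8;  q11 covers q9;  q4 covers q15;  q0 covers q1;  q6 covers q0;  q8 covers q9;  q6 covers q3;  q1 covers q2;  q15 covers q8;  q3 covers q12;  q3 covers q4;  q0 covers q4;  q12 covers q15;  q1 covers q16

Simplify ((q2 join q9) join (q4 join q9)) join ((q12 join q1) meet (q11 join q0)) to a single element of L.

q2 ∨ q9 = q2
q4 ∨ q9 = q4
q2 ∨ q4 = q0
q12 ∨ q1 = q6
q11 ∨ q0 = q0
q6 ∧ q0 = q0
q0 ∨ q0 = q0

q0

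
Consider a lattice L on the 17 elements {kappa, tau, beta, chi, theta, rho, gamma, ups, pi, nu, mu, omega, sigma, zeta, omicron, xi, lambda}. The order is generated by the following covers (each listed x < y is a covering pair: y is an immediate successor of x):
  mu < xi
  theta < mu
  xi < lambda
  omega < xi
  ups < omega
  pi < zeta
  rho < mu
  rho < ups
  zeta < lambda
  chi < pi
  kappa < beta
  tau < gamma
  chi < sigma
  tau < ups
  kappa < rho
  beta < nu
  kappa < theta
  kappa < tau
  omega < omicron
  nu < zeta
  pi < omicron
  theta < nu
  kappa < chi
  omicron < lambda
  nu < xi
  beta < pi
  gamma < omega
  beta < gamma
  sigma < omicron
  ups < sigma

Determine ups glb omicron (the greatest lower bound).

ups

Common lower bounds of {ups, omicron}: kappa, rho, tau, ups.
The greatest among these is ups.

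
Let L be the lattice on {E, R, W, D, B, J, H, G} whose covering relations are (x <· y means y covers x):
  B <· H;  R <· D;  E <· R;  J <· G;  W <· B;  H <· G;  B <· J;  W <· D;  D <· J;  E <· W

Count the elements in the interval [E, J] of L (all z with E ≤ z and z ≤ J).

6

The interval [E, J] = {B, D, E, J, R, W}, which has 6 elements.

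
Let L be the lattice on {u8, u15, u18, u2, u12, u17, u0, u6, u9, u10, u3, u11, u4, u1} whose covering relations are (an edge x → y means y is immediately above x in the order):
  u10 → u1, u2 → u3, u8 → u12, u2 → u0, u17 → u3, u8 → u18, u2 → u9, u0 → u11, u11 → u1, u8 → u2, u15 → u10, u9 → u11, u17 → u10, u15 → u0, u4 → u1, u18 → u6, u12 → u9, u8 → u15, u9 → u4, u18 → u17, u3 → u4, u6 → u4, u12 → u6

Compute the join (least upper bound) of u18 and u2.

u3

Common upper bounds of {u18, u2}: u1, u3, u4.
The least among these is u3.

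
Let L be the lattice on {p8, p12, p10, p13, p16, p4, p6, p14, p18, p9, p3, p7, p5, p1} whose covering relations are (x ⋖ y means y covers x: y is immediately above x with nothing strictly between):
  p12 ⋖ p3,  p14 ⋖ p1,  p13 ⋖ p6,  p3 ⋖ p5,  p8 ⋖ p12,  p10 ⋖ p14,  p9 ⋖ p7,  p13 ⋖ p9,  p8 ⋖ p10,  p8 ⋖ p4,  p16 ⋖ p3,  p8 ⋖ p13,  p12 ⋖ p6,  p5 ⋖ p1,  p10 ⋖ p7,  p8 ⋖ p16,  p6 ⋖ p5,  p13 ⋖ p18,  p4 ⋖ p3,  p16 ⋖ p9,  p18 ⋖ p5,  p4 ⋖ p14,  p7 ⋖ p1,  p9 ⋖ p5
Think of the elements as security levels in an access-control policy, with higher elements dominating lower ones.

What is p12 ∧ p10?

p8

Common lower bounds of {p12, p10}: p8.
The greatest among these is p8.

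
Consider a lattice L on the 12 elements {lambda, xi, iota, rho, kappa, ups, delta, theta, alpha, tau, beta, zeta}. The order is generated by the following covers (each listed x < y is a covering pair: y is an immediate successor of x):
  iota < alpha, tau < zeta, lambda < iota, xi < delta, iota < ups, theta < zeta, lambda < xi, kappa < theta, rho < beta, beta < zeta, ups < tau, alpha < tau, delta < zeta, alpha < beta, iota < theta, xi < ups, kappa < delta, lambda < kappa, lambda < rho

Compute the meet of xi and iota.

Common lower bounds of {xi, iota}: lambda.
The greatest among these is lambda.

lambda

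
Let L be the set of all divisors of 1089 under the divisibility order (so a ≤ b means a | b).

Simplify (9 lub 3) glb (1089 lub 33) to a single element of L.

9 ∨ 3 = 9
1089 ∨ 33 = 1089
9 ∧ 1089 = 9

9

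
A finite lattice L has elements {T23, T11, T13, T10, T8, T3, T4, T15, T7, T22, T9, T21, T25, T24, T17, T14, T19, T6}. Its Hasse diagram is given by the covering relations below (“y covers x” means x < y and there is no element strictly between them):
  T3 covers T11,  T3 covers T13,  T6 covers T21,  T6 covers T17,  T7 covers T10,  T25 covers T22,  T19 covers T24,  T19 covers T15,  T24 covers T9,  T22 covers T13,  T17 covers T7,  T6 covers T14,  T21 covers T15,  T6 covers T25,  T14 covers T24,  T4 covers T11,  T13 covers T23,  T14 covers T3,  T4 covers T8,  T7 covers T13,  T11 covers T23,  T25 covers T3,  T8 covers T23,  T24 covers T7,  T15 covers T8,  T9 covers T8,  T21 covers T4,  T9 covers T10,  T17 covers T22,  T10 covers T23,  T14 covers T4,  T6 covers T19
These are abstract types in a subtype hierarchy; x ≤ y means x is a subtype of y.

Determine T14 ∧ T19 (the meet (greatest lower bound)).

T24

Common lower bounds of {T14, T19}: T10, T13, T23, T24, T7, T8, T9.
The greatest among these is T24.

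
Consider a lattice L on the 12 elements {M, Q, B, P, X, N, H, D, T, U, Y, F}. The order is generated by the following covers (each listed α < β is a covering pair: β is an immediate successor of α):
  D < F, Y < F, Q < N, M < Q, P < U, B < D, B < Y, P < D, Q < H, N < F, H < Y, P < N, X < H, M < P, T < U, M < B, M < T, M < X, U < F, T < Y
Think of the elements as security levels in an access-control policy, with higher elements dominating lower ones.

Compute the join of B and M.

B

Common upper bounds of {B, M}: B, D, F, Y.
The least among these is B.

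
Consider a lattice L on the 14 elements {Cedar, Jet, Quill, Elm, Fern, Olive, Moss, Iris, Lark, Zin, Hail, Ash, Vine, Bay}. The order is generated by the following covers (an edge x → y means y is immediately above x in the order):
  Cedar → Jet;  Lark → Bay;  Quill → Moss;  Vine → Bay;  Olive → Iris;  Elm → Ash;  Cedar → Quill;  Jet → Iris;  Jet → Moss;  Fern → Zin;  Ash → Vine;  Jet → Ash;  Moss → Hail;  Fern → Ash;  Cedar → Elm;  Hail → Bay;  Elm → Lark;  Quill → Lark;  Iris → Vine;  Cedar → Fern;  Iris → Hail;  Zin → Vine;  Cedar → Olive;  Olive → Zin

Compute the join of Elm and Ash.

Common upper bounds of {Elm, Ash}: Ash, Bay, Vine.
The least among these is Ash.

Ash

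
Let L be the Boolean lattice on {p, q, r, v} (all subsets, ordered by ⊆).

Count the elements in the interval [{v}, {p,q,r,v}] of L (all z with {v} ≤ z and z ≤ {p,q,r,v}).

8

The interval [{v}, {p,q,r,v}] = {{p,q,r,v}, {p,q,v}, {p,r,v}, {p,v}, {q,r,v}, {q,v}, {r,v}, {v}}, which has 8 elements.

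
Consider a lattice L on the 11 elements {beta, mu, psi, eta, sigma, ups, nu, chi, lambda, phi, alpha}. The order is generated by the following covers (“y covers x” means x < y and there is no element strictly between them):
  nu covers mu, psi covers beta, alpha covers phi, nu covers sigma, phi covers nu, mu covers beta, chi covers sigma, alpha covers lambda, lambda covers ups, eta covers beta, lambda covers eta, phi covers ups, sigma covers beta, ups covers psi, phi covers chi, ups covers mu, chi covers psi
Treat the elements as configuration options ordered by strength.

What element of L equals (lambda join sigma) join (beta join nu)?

alpha

lambda ∨ sigma = alpha
beta ∨ nu = nu
alpha ∨ nu = alpha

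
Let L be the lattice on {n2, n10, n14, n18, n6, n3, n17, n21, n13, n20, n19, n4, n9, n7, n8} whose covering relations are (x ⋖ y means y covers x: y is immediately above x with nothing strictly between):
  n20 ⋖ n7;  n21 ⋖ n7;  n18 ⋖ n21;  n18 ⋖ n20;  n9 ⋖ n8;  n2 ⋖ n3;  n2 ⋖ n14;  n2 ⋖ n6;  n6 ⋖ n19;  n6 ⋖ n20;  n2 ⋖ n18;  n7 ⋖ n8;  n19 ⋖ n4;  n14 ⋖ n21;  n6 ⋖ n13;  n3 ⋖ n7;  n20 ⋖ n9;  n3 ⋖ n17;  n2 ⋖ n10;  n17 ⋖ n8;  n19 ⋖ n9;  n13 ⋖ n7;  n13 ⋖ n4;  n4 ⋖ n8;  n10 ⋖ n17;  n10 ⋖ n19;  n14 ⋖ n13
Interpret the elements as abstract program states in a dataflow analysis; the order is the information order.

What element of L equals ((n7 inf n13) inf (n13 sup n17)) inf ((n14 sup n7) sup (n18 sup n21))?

n13

n7 ∧ n13 = n13
n13 ∨ n17 = n8
n13 ∧ n8 = n13
n14 ∨ n7 = n7
n18 ∨ n21 = n21
n7 ∨ n21 = n7
n13 ∧ n7 = n13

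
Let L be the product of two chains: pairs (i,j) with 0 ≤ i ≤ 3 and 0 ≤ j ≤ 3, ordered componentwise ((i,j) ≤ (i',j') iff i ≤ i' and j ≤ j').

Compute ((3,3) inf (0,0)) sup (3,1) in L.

(3,1)

(3,3) ∧ (0,0) = (0,0)
(0,0) ∨ (3,1) = (3,1)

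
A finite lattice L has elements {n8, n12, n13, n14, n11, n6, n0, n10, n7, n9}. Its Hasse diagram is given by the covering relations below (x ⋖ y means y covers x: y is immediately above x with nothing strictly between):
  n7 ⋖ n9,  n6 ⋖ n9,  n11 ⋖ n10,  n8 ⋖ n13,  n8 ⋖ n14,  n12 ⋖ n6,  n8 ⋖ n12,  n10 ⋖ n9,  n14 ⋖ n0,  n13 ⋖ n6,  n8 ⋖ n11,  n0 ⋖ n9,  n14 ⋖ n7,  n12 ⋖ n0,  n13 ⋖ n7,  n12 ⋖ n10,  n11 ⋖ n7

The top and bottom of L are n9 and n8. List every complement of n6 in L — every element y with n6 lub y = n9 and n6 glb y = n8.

Need y with n6 ∨ y = n9 and n6 ∧ y = n8.
Checking each element gives: n11, n14.

n11, n14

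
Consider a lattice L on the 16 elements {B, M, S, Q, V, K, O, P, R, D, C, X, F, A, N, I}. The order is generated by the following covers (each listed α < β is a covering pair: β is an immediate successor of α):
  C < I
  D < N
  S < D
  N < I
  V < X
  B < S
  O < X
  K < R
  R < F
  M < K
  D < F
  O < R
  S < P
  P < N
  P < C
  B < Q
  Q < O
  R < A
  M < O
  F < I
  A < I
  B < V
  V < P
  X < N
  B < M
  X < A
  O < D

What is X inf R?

Common lower bounds of {X, R}: B, M, O, Q.
The greatest among these is O.

O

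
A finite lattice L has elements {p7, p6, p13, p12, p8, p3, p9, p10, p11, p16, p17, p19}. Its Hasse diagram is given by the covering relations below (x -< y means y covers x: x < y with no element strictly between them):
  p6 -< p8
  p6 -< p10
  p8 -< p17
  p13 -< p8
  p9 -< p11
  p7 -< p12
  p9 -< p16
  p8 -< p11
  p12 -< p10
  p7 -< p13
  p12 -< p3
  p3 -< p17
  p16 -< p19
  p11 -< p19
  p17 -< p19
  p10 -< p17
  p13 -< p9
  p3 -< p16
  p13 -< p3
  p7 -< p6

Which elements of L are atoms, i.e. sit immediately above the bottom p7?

The atoms are exactly the elements that cover p7: p12, p13, p6.

p12, p13, p6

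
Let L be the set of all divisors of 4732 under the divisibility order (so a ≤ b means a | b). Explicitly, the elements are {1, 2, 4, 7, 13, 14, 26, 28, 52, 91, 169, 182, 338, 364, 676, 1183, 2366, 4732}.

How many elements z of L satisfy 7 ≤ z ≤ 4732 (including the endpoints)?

9

The interval [7, 4732] = {1183, 14, 182, 2366, 28, 364, 4732, 7, 91}, which has 9 elements.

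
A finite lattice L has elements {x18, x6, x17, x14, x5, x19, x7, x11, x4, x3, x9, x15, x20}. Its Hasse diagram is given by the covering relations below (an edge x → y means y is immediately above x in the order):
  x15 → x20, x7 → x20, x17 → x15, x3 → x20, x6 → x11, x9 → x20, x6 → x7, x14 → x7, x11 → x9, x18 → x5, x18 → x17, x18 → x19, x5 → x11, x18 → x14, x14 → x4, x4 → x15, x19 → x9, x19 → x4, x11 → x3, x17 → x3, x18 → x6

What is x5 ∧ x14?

Common lower bounds of {x5, x14}: x18.
The greatest among these is x18.

x18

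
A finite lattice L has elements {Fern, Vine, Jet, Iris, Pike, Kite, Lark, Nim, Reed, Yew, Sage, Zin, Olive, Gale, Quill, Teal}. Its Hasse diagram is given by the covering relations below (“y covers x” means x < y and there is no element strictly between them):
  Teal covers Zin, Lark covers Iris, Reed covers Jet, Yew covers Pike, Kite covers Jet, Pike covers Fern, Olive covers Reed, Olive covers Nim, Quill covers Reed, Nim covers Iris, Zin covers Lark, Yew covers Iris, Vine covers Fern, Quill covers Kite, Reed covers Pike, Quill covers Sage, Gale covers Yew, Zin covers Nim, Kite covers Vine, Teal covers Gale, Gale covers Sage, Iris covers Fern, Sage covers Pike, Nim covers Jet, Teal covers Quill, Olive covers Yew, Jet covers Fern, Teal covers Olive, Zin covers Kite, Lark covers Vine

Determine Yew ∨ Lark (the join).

Common upper bounds of {Yew, Lark}: Teal.
The least among these is Teal.

Teal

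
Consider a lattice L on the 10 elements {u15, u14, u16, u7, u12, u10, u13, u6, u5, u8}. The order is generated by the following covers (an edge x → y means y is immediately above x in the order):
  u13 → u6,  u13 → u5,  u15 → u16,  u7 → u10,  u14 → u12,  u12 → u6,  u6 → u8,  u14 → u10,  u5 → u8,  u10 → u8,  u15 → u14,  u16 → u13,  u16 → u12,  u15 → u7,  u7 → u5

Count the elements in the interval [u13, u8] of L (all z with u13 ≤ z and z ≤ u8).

4

The interval [u13, u8] = {u13, u5, u6, u8}, which has 4 elements.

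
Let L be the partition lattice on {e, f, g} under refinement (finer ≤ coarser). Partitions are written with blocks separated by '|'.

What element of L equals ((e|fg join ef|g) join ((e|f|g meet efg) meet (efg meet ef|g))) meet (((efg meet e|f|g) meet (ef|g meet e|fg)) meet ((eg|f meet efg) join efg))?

e|f|g

e|fg ∨ ef|g = efg
e|f|g ∧ efg = e|f|g
efg ∧ ef|g = ef|g
e|f|g ∧ ef|g = e|f|g
efg ∨ e|f|g = efg
efg ∧ e|f|g = e|f|g
ef|g ∧ e|fg = e|f|g
e|f|g ∧ e|f|g = e|f|g
eg|f ∧ efg = eg|f
eg|f ∨ efg = efg
e|f|g ∧ efg = e|f|g
efg ∧ e|f|g = e|f|g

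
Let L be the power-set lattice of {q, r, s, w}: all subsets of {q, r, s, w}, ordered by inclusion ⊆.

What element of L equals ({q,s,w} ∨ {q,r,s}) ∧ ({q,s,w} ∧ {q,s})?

{q,s,w} ∨ {q,r,s} = {q,r,s,w}
{q,s,w} ∧ {q,s} = {q,s}
{q,r,s,w} ∧ {q,s} = {q,s}

{q,s}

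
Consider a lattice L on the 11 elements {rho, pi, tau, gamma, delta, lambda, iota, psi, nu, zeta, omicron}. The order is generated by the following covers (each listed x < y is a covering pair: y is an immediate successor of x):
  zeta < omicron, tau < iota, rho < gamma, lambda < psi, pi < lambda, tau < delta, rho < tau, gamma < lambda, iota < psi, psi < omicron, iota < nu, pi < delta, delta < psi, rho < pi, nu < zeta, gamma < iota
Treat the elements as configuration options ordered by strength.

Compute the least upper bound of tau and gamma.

Common upper bounds of {tau, gamma}: iota, nu, omicron, psi, zeta.
The least among these is iota.

iota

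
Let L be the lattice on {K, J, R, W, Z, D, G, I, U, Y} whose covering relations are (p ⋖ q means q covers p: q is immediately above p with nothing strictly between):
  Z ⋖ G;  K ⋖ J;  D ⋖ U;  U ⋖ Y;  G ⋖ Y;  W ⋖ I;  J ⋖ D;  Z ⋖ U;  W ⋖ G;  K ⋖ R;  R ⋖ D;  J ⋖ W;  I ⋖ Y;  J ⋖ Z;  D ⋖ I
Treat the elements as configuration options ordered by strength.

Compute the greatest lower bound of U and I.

D

Common lower bounds of {U, I}: D, J, K, R.
The greatest among these is D.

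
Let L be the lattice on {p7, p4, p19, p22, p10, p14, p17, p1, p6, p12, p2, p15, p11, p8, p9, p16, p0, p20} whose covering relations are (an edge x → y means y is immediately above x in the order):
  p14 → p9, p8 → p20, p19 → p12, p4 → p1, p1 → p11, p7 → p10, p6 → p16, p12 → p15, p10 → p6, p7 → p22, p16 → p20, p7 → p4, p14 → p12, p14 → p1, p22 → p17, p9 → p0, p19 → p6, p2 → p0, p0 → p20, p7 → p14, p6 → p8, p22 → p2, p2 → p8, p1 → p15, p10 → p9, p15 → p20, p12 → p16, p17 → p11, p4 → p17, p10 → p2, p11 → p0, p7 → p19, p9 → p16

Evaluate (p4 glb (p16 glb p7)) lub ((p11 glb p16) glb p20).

p16 ∧ p7 = p7
p4 ∧ p7 = p7
p11 ∧ p16 = p14
p14 ∧ p20 = p14
p7 ∨ p14 = p14

p14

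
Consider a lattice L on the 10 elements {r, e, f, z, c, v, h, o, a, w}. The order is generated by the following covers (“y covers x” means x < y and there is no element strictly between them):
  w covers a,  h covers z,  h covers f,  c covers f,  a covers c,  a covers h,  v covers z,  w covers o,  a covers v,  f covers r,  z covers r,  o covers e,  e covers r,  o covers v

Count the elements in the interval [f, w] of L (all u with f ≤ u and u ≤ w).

5

The interval [f, w] = {a, c, f, h, w}, which has 5 elements.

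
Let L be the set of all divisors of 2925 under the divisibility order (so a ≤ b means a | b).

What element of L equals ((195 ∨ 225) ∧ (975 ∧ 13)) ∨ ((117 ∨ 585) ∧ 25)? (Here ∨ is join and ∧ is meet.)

65

195 ∨ 225 = 2925
975 ∧ 13 = 13
2925 ∧ 13 = 13
117 ∨ 585 = 585
585 ∧ 25 = 5
13 ∨ 5 = 65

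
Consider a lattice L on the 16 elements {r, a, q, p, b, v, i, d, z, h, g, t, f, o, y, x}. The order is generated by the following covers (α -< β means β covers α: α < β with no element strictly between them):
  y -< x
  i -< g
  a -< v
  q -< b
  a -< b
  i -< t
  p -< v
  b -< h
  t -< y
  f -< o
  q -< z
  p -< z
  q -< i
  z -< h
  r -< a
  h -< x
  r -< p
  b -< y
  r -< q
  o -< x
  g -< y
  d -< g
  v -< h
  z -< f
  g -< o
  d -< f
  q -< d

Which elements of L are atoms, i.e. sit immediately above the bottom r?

a, p, q

The atoms are exactly the elements that cover r: a, p, q.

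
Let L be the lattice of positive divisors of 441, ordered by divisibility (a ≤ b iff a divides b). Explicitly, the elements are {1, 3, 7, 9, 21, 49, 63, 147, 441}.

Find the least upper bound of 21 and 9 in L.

In the divisibility order, the join is the least common multiple: lcm(21, 9) = 63.

63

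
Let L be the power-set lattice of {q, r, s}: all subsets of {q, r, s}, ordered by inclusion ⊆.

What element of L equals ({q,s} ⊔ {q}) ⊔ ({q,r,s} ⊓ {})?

{q,s}

{q,s} ∨ {q} = {q,s}
{q,r,s} ∧ {} = {}
{q,s} ∨ {} = {q,s}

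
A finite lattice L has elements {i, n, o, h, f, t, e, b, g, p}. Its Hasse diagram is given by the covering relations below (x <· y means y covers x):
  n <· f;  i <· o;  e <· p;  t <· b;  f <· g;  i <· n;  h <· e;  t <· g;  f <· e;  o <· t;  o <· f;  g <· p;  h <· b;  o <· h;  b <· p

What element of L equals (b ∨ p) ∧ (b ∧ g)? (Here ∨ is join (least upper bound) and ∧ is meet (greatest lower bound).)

t

b ∨ p = p
b ∧ g = t
p ∧ t = t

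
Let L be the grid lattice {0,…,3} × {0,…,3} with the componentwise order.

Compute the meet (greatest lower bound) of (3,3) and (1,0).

(1,0)

In a product of chains, the meet is componentwise min, giving (1,0).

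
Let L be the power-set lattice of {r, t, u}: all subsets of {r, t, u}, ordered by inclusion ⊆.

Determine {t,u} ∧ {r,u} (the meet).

Common lower bounds of {{t,u}, {r,u}}: {u}, ∅.
The greatest among these is {u}.

{u}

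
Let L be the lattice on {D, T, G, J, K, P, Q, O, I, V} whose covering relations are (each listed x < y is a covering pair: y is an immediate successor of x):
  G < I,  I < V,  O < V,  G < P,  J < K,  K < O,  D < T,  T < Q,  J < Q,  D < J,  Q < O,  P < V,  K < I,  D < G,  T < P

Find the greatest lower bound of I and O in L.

Common lower bounds of {I, O}: D, J, K.
The greatest among these is K.

K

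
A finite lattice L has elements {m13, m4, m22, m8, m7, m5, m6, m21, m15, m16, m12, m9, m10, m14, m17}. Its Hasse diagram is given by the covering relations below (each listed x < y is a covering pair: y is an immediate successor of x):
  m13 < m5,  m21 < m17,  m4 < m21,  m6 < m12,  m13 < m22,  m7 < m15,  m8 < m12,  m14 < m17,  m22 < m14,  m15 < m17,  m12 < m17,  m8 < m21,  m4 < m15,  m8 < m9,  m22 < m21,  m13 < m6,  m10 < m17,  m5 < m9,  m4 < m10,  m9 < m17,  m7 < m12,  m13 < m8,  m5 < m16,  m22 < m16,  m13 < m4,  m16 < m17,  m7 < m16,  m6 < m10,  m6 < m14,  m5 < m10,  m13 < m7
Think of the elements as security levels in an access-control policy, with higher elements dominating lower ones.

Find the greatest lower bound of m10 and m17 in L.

Common lower bounds of {m10, m17}: m10, m13, m4, m5, m6.
The greatest among these is m10.

m10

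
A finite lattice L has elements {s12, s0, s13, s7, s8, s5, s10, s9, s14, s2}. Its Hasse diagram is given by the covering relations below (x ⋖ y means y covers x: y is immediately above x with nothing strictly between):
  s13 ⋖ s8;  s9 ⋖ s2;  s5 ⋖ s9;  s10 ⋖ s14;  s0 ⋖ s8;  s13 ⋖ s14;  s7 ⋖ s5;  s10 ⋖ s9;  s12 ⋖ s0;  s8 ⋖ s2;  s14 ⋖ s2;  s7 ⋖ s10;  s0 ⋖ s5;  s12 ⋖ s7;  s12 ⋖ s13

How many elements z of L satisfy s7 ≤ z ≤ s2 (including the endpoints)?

The interval [s7, s2] = {s10, s14, s2, s5, s7, s9}, which has 6 elements.

6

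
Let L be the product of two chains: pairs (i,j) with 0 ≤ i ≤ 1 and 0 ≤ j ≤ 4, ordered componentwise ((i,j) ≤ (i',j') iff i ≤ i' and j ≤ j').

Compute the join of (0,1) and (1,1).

(1,1)

In a product of chains, the join is componentwise max, giving (1,1).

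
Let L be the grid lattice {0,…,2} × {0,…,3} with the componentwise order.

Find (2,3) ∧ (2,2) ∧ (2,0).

(2,0)

Common lower bounds of {(2,3), (2,2), (2,0)}: (0,0), (1,0), (2,0).
The greatest among these is (2,0).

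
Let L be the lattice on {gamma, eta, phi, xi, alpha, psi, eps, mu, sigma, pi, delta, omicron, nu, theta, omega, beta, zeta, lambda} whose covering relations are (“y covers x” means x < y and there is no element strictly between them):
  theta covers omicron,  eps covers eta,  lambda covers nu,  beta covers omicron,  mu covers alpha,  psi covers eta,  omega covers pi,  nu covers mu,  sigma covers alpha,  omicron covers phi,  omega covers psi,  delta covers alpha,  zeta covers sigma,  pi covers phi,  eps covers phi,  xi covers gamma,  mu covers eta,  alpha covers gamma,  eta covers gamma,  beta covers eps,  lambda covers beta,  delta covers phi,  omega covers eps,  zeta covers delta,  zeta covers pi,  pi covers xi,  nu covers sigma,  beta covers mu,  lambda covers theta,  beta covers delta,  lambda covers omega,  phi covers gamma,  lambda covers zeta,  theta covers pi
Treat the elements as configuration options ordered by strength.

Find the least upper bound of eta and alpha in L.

Common upper bounds of {eta, alpha}: beta, lambda, mu, nu.
The least among these is mu.

mu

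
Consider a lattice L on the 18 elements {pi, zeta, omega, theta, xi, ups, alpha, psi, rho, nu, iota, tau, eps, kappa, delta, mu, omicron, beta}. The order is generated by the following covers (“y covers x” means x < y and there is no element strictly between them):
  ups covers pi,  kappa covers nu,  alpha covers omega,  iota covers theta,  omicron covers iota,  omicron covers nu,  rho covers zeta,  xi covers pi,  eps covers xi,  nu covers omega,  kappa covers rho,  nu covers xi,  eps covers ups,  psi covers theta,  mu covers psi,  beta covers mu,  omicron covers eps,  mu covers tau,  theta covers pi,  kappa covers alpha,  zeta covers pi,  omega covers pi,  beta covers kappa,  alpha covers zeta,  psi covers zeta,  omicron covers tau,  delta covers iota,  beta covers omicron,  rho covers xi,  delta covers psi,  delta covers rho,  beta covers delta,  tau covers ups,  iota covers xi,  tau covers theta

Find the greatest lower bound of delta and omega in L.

pi

Common lower bounds of {delta, omega}: pi.
The greatest among these is pi.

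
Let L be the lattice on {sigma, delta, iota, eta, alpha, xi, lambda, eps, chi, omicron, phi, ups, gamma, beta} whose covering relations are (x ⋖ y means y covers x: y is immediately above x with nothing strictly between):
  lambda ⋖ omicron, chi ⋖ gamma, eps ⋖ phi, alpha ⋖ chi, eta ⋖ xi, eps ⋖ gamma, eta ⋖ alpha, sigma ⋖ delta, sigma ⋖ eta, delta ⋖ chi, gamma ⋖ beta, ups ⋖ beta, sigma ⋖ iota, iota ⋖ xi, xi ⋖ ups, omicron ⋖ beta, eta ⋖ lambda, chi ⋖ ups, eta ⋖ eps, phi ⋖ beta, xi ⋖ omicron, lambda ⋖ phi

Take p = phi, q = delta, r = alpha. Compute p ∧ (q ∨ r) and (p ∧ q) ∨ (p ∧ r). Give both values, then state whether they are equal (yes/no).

q ∨ r = chi, so p ∧ (q ∨ r) = phi ∧ chi = eta.
p ∧ q = sigma and p ∧ r = eta, so (p ∧ q) ∨ (p ∧ r) = sigma ∨ eta = eta.
Equal: yes.

eta; eta; yes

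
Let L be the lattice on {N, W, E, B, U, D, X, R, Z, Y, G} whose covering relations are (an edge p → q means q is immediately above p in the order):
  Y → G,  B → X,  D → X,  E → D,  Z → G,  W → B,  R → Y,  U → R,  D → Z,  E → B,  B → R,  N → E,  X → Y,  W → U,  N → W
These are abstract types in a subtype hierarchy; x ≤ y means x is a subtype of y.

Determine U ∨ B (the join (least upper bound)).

Common upper bounds of {U, B}: G, R, Y.
The least among these is R.

R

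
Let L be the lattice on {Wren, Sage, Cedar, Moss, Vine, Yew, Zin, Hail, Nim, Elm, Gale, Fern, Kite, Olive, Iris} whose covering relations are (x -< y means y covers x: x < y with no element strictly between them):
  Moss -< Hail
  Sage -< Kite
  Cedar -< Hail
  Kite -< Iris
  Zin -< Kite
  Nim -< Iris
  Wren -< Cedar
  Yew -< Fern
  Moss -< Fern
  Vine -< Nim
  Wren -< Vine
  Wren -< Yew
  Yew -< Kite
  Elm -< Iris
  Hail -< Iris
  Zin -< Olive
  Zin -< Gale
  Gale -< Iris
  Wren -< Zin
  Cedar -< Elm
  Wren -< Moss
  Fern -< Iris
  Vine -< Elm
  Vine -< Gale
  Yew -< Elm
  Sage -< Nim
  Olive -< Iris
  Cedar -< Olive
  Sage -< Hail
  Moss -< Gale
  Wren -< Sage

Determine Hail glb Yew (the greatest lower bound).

Wren

Common lower bounds of {Hail, Yew}: Wren.
The greatest among these is Wren.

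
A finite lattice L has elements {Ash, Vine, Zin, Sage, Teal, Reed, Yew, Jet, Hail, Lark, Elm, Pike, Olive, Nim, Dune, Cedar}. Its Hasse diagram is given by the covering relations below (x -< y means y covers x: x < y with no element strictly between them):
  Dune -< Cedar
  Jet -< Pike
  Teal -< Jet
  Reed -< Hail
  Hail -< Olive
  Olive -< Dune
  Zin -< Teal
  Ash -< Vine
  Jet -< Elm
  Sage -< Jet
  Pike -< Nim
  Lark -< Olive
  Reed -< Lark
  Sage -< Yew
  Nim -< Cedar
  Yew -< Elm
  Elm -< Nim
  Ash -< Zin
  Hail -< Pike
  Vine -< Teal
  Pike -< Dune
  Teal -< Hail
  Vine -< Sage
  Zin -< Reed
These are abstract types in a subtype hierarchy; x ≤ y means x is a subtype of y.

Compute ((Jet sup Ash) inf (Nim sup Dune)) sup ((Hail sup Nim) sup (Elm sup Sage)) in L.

Nim

Jet ∨ Ash = Jet
Nim ∨ Dune = Cedar
Jet ∧ Cedar = Jet
Hail ∨ Nim = Nim
Elm ∨ Sage = Elm
Nim ∨ Elm = Nim
Jet ∨ Nim = Nim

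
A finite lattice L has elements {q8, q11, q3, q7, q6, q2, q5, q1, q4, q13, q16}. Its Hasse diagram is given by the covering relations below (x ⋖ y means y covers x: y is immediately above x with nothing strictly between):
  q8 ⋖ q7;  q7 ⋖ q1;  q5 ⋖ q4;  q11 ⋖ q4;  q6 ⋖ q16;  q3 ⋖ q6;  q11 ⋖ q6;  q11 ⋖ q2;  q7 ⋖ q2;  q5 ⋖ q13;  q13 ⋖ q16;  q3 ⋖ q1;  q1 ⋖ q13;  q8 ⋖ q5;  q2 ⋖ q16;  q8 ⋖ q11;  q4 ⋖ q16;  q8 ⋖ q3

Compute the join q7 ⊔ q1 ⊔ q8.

Common upper bounds of {q7, q1, q8}: q1, q13, q16.
The least among these is q1.

q1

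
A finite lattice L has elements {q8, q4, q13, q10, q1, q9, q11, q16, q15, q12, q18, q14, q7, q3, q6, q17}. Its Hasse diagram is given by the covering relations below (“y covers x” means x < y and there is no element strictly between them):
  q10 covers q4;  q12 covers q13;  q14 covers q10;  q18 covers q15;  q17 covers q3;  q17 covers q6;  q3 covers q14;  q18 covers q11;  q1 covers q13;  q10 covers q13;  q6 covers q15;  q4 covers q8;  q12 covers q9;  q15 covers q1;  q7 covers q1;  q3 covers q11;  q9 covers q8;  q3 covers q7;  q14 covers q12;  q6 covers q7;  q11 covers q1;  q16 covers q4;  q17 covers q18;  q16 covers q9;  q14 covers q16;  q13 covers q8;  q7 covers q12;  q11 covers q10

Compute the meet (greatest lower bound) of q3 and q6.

q7

Common lower bounds of {q3, q6}: q1, q12, q13, q7, q8, q9.
The greatest among these is q7.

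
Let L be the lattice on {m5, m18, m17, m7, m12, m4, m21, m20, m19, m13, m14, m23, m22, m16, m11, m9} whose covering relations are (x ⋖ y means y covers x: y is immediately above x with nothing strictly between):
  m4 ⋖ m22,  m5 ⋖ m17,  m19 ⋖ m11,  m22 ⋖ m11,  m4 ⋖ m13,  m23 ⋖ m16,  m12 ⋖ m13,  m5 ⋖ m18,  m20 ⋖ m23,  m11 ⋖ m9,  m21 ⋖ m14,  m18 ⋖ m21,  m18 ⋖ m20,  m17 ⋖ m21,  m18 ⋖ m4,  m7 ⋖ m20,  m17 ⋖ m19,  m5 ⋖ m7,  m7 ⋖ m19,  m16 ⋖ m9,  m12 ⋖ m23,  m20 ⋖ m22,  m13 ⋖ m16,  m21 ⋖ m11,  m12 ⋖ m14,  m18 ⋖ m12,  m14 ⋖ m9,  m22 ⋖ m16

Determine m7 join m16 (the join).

m16

Common upper bounds of {m7, m16}: m16, m9.
The least among these is m16.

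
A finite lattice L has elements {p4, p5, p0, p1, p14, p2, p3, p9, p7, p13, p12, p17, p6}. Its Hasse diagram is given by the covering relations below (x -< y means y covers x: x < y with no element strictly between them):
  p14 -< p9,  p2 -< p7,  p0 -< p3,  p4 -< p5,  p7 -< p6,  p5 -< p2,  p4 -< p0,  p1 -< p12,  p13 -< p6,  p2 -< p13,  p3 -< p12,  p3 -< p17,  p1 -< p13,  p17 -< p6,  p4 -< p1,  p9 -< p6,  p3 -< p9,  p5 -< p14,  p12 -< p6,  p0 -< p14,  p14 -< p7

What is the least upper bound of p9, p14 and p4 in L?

Common upper bounds of {p9, p14, p4}: p6, p9.
The least among these is p9.

p9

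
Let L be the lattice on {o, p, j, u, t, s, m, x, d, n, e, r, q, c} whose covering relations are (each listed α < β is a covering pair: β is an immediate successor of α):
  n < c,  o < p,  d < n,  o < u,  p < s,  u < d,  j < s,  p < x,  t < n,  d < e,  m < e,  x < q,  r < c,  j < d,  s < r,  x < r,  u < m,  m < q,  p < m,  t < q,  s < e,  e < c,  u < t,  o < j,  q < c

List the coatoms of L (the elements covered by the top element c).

The coatoms are exactly the elements covered by c: e, n, q, r.

e, n, q, r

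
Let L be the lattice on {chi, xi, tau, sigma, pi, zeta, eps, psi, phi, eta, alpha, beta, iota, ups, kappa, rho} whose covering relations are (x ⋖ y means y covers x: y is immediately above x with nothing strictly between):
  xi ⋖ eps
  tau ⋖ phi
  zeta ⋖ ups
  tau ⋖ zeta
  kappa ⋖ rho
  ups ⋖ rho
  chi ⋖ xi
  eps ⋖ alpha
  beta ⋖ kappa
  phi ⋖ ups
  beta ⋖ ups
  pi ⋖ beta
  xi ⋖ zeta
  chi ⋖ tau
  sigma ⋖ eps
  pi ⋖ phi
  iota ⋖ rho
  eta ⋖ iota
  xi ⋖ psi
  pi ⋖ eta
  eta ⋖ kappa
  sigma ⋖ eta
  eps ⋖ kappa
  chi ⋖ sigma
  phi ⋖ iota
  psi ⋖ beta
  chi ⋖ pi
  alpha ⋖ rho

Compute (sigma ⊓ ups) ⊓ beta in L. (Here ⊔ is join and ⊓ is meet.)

sigma ∧ ups = chi
chi ∧ beta = chi

chi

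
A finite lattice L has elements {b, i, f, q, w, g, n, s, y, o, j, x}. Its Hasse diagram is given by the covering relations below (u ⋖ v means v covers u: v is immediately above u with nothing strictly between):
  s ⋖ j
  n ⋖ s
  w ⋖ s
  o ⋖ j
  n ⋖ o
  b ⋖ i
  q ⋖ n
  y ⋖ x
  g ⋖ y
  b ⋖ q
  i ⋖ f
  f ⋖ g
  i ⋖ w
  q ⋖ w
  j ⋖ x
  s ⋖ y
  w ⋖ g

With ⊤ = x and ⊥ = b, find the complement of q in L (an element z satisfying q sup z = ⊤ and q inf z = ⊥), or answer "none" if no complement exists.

none

For every candidate z, either q ∨ z ≠ x or q ∧ z ≠ b; no complement exists.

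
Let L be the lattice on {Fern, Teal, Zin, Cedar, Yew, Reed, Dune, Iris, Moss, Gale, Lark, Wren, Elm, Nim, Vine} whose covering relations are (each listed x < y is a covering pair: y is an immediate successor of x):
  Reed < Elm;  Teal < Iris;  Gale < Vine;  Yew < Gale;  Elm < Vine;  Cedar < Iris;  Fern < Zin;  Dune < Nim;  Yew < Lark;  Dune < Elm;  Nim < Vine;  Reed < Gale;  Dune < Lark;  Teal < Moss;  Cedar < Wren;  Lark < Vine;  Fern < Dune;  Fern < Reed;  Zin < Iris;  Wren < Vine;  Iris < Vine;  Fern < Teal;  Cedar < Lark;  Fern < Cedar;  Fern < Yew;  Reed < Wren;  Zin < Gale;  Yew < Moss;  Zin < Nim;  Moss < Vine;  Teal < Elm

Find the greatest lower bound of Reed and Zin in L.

Fern

Common lower bounds of {Reed, Zin}: Fern.
The greatest among these is Fern.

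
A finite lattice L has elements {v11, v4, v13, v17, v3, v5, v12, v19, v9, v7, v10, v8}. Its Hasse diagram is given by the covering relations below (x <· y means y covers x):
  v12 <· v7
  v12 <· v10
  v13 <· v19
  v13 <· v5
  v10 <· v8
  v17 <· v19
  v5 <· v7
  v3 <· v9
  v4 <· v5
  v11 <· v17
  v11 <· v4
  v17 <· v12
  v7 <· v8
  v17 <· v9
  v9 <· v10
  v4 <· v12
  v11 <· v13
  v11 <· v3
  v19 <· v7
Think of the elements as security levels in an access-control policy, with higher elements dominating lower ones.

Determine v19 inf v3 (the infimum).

Common lower bounds of {v19, v3}: v11.
The greatest among these is v11.

v11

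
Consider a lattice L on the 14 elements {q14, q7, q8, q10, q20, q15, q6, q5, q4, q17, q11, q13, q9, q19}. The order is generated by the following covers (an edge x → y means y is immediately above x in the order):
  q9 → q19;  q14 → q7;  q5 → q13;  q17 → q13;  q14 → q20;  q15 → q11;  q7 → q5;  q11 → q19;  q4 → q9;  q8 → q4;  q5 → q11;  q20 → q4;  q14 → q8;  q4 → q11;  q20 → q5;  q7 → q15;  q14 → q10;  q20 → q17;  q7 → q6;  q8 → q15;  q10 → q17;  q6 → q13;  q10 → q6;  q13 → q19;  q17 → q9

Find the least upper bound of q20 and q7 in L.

q5

Common upper bounds of {q20, q7}: q11, q13, q19, q5.
The least among these is q5.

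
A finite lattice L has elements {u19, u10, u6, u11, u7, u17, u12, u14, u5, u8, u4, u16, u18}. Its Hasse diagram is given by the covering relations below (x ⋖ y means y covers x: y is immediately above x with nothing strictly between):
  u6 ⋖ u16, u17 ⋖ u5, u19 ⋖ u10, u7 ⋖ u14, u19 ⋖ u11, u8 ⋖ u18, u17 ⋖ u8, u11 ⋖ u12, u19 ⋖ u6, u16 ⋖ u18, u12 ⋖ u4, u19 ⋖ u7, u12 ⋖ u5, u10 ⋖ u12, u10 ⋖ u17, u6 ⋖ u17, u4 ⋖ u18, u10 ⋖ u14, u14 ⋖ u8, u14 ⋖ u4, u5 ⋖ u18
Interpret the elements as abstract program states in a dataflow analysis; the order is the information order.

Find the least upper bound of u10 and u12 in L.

Common upper bounds of {u10, u12}: u12, u18, u4, u5.
The least among these is u12.

u12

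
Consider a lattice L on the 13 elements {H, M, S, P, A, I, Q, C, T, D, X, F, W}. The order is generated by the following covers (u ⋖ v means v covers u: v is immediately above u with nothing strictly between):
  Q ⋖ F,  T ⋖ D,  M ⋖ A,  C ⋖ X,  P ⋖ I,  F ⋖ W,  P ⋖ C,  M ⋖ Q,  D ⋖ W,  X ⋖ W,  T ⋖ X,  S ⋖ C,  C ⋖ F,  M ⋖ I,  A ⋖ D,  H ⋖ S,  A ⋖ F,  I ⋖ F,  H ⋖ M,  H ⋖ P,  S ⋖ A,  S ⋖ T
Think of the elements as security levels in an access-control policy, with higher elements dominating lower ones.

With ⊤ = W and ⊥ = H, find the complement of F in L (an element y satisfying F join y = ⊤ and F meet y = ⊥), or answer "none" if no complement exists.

For every candidate y, either F ∨ y ≠ W or F ∧ y ≠ H; no complement exists.

none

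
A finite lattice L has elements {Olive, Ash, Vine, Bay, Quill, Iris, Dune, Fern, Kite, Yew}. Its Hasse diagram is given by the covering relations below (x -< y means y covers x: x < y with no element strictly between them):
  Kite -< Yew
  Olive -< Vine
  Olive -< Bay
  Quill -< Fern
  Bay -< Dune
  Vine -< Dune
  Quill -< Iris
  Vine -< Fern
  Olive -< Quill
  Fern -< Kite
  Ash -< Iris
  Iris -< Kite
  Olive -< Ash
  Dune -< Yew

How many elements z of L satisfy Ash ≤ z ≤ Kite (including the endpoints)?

3

The interval [Ash, Kite] = {Ash, Iris, Kite}, which has 3 elements.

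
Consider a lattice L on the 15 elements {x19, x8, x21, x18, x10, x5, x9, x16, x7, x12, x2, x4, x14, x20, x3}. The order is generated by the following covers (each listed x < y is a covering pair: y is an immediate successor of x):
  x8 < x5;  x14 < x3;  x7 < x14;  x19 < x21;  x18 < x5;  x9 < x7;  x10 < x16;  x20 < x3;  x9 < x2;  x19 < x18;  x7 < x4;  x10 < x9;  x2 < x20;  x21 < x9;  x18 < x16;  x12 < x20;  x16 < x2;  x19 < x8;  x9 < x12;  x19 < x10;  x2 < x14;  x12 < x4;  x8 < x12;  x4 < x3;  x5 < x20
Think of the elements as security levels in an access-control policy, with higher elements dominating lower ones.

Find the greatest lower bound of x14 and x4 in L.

Common lower bounds of {x14, x4}: x10, x19, x21, x7, x9.
The greatest among these is x7.

x7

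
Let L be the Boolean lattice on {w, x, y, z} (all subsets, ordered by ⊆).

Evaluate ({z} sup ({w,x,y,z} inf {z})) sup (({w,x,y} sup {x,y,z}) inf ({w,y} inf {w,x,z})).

{w,x,y,z} ∧ {z} = {z}
{z} ∨ {z} = {z}
{w,x,y} ∨ {x,y,z} = {w,x,y,z}
{w,y} ∧ {w,x,z} = {w}
{w,x,y,z} ∧ {w} = {w}
{z} ∨ {w} = {w,z}

{w,z}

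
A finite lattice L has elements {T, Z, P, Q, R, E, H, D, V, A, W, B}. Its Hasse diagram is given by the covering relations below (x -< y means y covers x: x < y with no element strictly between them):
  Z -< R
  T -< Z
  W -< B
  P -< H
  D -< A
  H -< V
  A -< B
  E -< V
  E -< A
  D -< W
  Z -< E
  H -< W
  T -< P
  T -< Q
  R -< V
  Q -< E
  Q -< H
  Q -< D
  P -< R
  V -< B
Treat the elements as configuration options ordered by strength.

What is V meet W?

H

Common lower bounds of {V, W}: H, P, Q, T.
The greatest among these is H.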